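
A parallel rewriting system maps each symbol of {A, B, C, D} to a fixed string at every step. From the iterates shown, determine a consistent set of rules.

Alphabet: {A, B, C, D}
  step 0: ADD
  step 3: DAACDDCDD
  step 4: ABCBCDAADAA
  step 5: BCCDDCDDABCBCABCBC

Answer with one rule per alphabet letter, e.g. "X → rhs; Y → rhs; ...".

A->BC, B->CD, C->D, D->A

  step 4 ⇒ step 5: ABCBCDAADAA ⇒ BC·CD·D·CD·D·A·BC·BC·A·BC·BC
    A ↦ BC
    B ↦ CD
    C ↦ D
    D ↦ A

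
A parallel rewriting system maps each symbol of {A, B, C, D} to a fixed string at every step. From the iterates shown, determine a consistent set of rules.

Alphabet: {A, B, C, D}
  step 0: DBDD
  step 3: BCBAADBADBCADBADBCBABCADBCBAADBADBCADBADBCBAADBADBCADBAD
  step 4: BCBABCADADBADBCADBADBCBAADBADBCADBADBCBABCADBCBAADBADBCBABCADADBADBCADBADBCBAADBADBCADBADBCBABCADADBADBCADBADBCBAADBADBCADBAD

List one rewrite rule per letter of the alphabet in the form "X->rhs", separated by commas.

A->AD, B->BC, C->BA, D->BAD

  step 3 ⇒ step 4: BCBAADBADBCADBADBCBABCADBCBAADBADBCADBADBCBAADBADBCADBAD ⇒ BC·BA·BC·AD·AD·BAD·BC·AD·BAD·BC·BA·AD·BAD·BC·AD·BAD·BC·BA·BC·AD·BC·BA·AD·BAD·BC·BA·BC·AD·AD·BAD·BC·AD·BAD·BC·BA·AD·BAD·BC·AD·BAD·BC·BA·BC·AD·AD·BAD·BC·AD·BAD·BC·BA·AD·BAD·BC·AD·BAD
    A ↦ AD
    B ↦ BC
    C ↦ BA
    D ↦ BAD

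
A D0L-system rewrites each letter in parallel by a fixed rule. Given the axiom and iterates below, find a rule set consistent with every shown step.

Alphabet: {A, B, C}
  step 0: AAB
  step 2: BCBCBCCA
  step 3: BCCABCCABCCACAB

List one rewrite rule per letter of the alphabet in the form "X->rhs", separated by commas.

  step 2 ⇒ step 3: BCBCBCCA ⇒ BC·CA·BC·CA·BC·CA·CA·B
    A ↦ B
    B ↦ BC
    C ↦ CA

A->B, B->BC, C->CA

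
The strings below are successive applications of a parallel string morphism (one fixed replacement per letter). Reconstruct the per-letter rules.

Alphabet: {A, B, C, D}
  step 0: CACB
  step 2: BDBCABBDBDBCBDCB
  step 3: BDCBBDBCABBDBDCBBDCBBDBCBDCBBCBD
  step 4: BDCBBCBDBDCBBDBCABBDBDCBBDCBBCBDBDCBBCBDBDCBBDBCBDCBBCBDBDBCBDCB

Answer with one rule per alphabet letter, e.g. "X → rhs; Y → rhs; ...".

A->AB, B->BD, C->BC, D->CB

  step 3 ⇒ step 4: BDCBBDBCABBDBDCBBDCBBDBCBDCBBCBD ⇒ BD·CB·BC·BD·BD·CB·BD·BC·AB·BD·BD·CB·BD·CB·BC·BD·BD·CB·BC·BD·BD·CB·BD·BC·BD·CB·BC·BD·BD·BC·BD·CB
    A ↦ AB
    B ↦ BD
    C ↦ BC
    D ↦ CB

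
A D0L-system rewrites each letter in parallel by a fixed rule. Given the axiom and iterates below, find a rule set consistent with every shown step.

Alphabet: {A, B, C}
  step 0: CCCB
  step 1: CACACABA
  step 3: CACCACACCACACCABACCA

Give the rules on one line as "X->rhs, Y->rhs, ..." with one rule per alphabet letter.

A->C, B->BA, C->CA

  step 0 ⇒ step 1: CCCB ⇒ CA·CA·CA·BA
    B ↦ BA
    C ↦ CA
    A ↦ C  (constrained at step 1)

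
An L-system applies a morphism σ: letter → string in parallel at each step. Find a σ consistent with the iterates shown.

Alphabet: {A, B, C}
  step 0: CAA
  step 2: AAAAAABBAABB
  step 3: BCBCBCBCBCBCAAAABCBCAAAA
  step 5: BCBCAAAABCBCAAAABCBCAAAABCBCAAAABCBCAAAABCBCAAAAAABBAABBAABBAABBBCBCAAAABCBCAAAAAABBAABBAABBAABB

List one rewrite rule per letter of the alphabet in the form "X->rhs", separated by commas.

A->BC, B->AA, C->BB

  step 2 ⇒ step 3: AAAAAABBAABB ⇒ BC·BC·BC·BC·BC·BC·AA·AA·BC·BC·AA·AA
    A ↦ BC
    B ↦ AA
    C ↦ BB  (constrained at step 0)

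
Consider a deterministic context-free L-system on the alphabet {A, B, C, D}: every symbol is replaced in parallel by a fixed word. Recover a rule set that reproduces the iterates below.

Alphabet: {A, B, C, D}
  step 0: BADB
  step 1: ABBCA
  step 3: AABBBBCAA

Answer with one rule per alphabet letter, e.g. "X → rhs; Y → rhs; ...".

  step 0 ⇒ step 1: BADB ⇒ A·BB·C·A
    A ↦ BB
    B ↦ A
    D ↦ C
    C ↦ D  (constrained at step 1)

A->BB, B->A, C->D, D->C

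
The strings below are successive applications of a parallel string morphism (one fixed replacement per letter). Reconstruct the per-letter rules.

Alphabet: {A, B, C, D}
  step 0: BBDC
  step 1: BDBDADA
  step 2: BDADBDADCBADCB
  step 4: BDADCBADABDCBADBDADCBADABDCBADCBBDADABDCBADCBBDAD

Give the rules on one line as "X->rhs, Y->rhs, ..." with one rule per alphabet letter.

  step 1 ⇒ step 2: BDBDADA ⇒ BD·AD·BD·AD·CB·AD·CB
    A ↦ CB
    B ↦ BD
    D ↦ AD
  step 0 ⇒ step 1: BBDC ⇒ BD·BD·AD·A
    C ↦ A

A->CB, B->BD, C->A, D->AD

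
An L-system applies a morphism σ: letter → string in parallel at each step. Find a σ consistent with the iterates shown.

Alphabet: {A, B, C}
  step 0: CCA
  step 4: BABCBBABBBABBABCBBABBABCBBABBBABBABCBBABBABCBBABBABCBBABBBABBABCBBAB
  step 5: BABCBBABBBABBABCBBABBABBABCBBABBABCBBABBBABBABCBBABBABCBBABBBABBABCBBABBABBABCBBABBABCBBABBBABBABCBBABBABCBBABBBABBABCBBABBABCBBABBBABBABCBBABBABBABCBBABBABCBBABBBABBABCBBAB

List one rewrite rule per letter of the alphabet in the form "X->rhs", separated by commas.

  step 4 ⇒ step 5: BABCBBABBBABBABCBBABBABCBBABBBABBABCBBABBABCBBABBABCBBABBBABBABCBBAB ⇒ BAB·CB·BAB·B·BAB·BAB·CB·BAB·BAB·BAB·CB·BAB·BAB·CB·BAB·B·BAB·BAB·CB·BAB·BAB·CB·BAB·B·BAB·BAB·CB·BAB·BAB·BAB·CB·BAB·BAB·CB·BAB·B·BAB·BAB·CB·BAB·BAB·CB·BAB·B·BAB·BAB·CB·BAB·BAB·CB·BAB·B·BAB·BAB·CB·BAB·BAB·BAB·CB·BAB·BAB·CB·BAB·B·BAB·BAB·CB·BAB
    A ↦ CB
    B ↦ BAB
    C ↦ B

A->CB, B->BAB, C->B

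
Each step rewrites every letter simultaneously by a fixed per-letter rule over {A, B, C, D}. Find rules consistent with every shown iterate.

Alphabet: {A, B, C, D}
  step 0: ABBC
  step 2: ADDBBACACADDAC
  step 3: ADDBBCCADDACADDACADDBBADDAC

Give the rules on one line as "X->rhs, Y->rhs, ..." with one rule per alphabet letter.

  step 2 ⇒ step 3: ADDBBACACADDAC ⇒ ADD·B·B·C·C·ADD·AC·ADD·AC·ADD·B·B·ADD·AC
    A ↦ ADD
    B ↦ C
    C ↦ AC
    D ↦ B

A->ADD, B->C, C->AC, D->B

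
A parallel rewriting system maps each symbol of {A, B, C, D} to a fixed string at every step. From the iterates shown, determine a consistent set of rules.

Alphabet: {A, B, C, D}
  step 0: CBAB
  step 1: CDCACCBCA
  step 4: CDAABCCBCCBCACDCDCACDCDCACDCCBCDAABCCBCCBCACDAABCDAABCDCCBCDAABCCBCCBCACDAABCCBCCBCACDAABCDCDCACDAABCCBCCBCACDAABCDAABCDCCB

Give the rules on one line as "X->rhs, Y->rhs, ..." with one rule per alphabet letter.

  step 0 ⇒ step 1: CBAB ⇒ CD·CA·CCB·CA
    A ↦ CCB
    B ↦ CA
    C ↦ CD
    D ↦ AAB  (constrained at step 1)

A->CCB, B->CA, C->CD, D->AAB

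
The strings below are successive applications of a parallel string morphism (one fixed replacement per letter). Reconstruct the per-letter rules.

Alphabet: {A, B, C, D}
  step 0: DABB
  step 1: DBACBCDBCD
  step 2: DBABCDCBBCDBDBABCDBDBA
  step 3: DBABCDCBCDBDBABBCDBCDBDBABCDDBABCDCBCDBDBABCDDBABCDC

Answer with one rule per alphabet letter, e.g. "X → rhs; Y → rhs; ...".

  step 2 ⇒ step 3: DBABCDCBBCDBDBABCDBDBA ⇒ DBA·BCD·C·BCD·B·DBA·B·BCD·BCD·B·DBA·BCD·DBA·BCD·C·BCD·B·DBA·BCD·DBA·BCD·C
    A ↦ C
    B ↦ BCD
    C ↦ B
    D ↦ DBA

A->C, B->BCD, C->B, D->DBA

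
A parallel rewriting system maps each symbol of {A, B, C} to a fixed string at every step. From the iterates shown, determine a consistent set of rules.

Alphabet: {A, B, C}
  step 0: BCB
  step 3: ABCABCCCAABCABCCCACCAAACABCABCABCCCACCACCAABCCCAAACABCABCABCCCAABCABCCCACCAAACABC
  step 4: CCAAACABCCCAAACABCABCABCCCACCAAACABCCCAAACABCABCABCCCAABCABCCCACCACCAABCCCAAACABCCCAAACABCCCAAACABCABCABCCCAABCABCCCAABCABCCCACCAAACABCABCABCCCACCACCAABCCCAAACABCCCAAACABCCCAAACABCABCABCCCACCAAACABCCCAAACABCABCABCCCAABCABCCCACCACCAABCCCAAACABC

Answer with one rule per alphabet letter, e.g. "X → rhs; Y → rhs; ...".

  step 3 ⇒ step 4: ABCABCCCAABCABCCCACCAAACABCABCABCCCACCACCAABCCCAAACABCABCABCCCAABCABCCCACCAAACABC ⇒ CCA·AAC·ABC·CCA·AAC·ABC·ABC·ABC·CCA·CCA·AAC·ABC·CCA·AAC·ABC·ABC·ABC·CCA·ABC·ABC·CCA·CCA·CCA·ABC·CCA·AAC·ABC·CCA·AAC·ABC·CCA·AAC·ABC·ABC·ABC·CCA·ABC·ABC·CCA·ABC·ABC·CCA·CCA·AAC·ABC·ABC·ABC·CCA·CCA·CCA·ABC·CCA·AAC·ABC·CCA·AAC·ABC·CCA·AAC·ABC·ABC·ABC·CCA·CCA·AAC·ABC·CCA·AAC·ABC·ABC·ABC·CCA·ABC·ABC·CCA·CCA·CCA·ABC·CCA·AAC·ABC
    A ↦ CCA
    B ↦ AAC
    C ↦ ABC

A->CCA, B->AAC, C->ABC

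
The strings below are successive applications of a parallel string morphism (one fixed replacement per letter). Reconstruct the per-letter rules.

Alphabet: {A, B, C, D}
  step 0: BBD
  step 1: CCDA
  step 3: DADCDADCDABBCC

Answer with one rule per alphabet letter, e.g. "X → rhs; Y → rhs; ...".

A->BB, B->C, C->DC, D->DA

  step 0 ⇒ step 1: BBD ⇒ C·C·DA
    B ↦ C
    D ↦ DA
    A ↦ BB  (constrained at step 1)
    C ↦ DC  (constrained at step 1)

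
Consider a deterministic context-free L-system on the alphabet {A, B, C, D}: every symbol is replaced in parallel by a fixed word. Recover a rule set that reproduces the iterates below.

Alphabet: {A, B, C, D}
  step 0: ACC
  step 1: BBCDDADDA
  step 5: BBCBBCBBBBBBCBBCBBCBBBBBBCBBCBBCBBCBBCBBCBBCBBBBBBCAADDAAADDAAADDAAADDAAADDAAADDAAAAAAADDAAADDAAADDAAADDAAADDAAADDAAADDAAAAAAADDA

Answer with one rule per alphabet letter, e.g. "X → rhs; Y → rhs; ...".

A->BBC, B->A, C->DDA, D->BB

  step 0 ⇒ step 1: ACC ⇒ BBC·DDA·DDA
    A ↦ BBC
    C ↦ DDA
    B ↦ A  (constrained at step 1)
    D ↦ BB  (constrained at step 1)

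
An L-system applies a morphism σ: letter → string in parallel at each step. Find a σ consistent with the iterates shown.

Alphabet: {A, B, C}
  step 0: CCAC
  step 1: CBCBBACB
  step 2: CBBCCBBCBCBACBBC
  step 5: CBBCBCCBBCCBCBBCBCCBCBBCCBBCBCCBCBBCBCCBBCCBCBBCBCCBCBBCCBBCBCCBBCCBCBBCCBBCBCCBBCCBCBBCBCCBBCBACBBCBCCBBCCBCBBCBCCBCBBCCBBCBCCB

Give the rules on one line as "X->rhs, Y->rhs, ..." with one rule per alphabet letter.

A->BA, B->BC, C->CB

  step 1 ⇒ step 2: CBCBBACB ⇒ CB·BC·CB·BC·BC·BA·CB·BC
    A ↦ BA
    B ↦ BC
    C ↦ CB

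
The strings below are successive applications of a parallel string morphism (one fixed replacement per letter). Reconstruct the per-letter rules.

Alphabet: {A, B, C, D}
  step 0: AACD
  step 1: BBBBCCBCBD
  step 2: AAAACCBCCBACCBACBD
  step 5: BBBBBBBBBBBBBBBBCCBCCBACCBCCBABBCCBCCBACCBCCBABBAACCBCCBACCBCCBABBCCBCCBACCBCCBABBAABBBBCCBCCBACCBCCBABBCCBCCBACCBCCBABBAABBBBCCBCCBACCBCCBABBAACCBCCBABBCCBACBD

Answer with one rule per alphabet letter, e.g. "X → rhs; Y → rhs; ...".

  step 1 ⇒ step 2: BBBBCCBCBD ⇒ A·A·A·A·CCB·CCB·A·CCB·A·CBD
    B ↦ A
    C ↦ CCB
    D ↦ CBD
  step 0 ⇒ step 1: AACD ⇒ BB·BB·CCB·CBD
    A ↦ BB

A->BB, B->A, C->CCB, D->CBD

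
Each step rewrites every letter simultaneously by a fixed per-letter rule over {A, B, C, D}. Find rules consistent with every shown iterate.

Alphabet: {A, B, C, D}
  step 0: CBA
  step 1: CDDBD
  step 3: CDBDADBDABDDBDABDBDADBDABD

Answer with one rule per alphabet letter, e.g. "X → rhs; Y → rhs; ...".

  step 0 ⇒ step 1: CBA ⇒ CD·D·BD
    A ↦ BD
    B ↦ D
    C ↦ CD
    D ↦ BDA  (constrained at step 1)

A->BD, B->D, C->CD, D->BDA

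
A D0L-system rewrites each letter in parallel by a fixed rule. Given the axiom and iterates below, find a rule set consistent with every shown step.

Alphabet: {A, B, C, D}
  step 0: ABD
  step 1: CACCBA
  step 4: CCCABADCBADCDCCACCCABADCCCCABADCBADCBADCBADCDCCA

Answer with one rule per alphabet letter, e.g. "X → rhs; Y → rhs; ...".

  step 0 ⇒ step 1: ABD ⇒ CA·CC·BA
    A ↦ CA
    B ↦ CC
    D ↦ BA
    C ↦ DC  (constrained at step 1)

A->CA, B->CC, C->DC, D->BA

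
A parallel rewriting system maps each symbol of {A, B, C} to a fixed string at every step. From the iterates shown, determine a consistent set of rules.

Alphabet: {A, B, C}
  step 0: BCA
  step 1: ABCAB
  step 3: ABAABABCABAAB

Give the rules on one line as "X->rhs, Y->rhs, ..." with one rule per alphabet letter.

A->AB, B->A, C->BC

  step 0 ⇒ step 1: BCA ⇒ A·BC·AB
    A ↦ AB
    B ↦ A
    C ↦ BC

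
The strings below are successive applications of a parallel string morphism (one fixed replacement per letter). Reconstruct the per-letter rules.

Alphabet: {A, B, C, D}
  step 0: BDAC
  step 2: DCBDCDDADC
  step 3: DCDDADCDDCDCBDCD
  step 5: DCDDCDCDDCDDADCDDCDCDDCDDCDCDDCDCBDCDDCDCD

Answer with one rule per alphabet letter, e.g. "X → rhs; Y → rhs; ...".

A->B, B->DA, C->D, D->DC

  step 2 ⇒ step 3: DCBDCDDADC ⇒ DC·D·DA·DC·D·DC·DC·B·DC·D
    A ↦ B
    B ↦ DA
    C ↦ D
    D ↦ DC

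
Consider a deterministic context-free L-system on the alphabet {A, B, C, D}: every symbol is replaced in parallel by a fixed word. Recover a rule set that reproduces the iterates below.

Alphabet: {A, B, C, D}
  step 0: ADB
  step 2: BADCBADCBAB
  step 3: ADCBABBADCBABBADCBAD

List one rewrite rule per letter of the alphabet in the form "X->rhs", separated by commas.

A->CB, B->AD, C->B, D->AB

  step 2 ⇒ step 3: BADCBADCBAB ⇒ AD·CB·AB·B·AD·CB·AB·B·AD·CB·AD
    A ↦ CB
    B ↦ AD
    C ↦ B
    D ↦ AB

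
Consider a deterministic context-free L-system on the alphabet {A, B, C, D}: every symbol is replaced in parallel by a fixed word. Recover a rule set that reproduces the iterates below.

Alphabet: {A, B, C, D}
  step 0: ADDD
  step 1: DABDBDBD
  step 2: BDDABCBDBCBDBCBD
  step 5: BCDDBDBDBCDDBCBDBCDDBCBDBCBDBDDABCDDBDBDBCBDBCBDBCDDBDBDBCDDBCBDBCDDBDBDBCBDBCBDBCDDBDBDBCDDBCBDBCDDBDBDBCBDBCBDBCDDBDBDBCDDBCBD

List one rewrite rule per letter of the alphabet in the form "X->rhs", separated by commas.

A->DA, B->BC, C->DD, D->BD

  step 1 ⇒ step 2: DABDBDBD ⇒ BD·DA·BC·BD·BC·BD·BC·BD
    A ↦ DA
    B ↦ BC
    D ↦ BD
    C ↦ DD  (constrained at step 2)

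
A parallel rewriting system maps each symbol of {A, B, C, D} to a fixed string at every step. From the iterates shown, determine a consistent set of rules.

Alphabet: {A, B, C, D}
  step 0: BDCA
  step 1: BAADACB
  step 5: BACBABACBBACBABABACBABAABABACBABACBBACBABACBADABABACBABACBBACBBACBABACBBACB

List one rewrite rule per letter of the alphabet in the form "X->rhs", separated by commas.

  step 0 ⇒ step 1: BDCA ⇒ BA·AD·A·CB
    A ↦ CB
    B ↦ BA
    C ↦ A
    D ↦ AD

A->CB, B->BA, C->A, D->AD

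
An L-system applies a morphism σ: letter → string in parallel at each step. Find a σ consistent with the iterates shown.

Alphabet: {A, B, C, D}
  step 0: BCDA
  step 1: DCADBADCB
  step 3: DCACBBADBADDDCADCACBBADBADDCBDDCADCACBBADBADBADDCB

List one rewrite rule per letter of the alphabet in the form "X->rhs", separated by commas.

  step 0 ⇒ step 1: BCDA ⇒ DCA·D·BAD·CB
    A ↦ CB
    B ↦ DCA
    C ↦ D
    D ↦ BAD

A->CB, B->DCA, C->D, D->BAD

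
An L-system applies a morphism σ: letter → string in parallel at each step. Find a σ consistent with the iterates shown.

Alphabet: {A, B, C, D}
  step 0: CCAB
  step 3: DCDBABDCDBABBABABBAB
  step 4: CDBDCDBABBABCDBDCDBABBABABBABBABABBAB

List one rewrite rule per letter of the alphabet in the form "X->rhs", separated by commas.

  step 3 ⇒ step 4: DCDBABDCDBABBABABBAB ⇒ CDB·D·CDB·AB·B·AB·CDB·D·CDB·AB·B·AB·AB·B·AB·B·AB·AB·B·AB
    A ↦ B
    B ↦ AB
    C ↦ D
    D ↦ CDB

A->B, B->AB, C->D, D->CDB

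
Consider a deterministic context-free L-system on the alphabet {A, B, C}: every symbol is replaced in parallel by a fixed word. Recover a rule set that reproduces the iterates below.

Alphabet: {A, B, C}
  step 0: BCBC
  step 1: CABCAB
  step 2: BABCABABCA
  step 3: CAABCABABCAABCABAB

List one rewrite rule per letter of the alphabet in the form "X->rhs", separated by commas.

A->AB, B->CA, C->B

  step 2 ⇒ step 3: BABCABABCA ⇒ CA·AB·CA·B·AB·CA·AB·CA·B·AB
    A ↦ AB
    B ↦ CA
    C ↦ B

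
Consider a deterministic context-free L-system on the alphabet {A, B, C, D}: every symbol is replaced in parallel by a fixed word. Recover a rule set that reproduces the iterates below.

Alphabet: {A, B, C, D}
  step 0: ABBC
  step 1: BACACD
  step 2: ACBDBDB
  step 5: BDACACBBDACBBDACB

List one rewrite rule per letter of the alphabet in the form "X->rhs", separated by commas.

A->B, B->AC, C->D, D->B

  step 1 ⇒ step 2: BACACD ⇒ AC·B·D·B·D·B
    A ↦ B
    B ↦ AC
    C ↦ D
    D ↦ B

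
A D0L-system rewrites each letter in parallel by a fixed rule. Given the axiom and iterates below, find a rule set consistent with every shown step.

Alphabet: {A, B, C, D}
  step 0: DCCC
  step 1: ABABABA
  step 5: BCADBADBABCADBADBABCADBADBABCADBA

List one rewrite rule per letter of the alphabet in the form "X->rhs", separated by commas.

A->BC, B->D, C->BA, D->A

  step 0 ⇒ step 1: DCCC ⇒ A·BA·BA·BA
    C ↦ BA
    D ↦ A
    A ↦ BC  (constrained at step 1)
    B ↦ D  (constrained at step 1)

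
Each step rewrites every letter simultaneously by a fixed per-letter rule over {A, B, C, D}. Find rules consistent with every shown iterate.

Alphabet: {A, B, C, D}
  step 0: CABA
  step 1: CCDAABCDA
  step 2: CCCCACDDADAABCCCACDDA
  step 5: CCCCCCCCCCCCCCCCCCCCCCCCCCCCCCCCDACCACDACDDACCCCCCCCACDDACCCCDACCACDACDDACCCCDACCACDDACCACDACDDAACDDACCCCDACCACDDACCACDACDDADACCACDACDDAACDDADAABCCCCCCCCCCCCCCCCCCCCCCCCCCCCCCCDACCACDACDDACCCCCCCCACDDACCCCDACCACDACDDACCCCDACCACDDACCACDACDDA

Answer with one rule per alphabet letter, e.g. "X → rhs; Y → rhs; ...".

  step 1 ⇒ step 2: CCDAABCDA ⇒ CC·CC·ACD·DA·DA·ABC·CC·ACD·DA
    A ↦ DA
    B ↦ ABC
    C ↦ CC
    D ↦ ACD

A->DA, B->ABC, C->CC, D->ACD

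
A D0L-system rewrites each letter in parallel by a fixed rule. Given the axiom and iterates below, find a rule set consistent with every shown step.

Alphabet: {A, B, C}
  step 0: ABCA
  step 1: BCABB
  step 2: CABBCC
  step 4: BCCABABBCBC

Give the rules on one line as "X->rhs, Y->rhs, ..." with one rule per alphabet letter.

A->B, B->C, C->AB

  step 1 ⇒ step 2: BCABB ⇒ C·AB·B·C·C
    A ↦ B
    B ↦ C
    C ↦ AB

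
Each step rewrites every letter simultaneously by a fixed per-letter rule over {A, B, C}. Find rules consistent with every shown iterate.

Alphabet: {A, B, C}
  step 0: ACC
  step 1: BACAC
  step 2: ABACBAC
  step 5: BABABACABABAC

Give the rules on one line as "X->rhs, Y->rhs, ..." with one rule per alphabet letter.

  step 1 ⇒ step 2: BACAC ⇒ A·B·AC·B·AC
    A ↦ B
    B ↦ A
    C ↦ AC

A->B, B->A, C->AC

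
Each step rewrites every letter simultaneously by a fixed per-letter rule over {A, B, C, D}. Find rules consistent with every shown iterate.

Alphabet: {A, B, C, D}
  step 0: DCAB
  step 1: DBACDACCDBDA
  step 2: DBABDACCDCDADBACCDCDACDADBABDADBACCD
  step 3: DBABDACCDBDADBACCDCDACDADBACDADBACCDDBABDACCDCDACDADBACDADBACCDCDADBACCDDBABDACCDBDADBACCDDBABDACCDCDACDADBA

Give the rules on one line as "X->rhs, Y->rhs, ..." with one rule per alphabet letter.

A->CCD, B->BDA, C->CDA, D->DBA

  step 2 ⇒ step 3: DBABDACCDCDADBACCDCDACDADBABDADBACCD ⇒ DBA·BDA·CCD·BDA·DBA·CCD·CDA·CDA·DBA·CDA·DBA·CCD·DBA·BDA·CCD·CDA·CDA·DBA·CDA·DBA·CCD·CDA·DBA·CCD·DBA·BDA·CCD·BDA·DBA·CCD·DBA·BDA·CCD·CDA·CDA·DBA
    A ↦ CCD
    B ↦ BDA
    C ↦ CDA
    D ↦ DBA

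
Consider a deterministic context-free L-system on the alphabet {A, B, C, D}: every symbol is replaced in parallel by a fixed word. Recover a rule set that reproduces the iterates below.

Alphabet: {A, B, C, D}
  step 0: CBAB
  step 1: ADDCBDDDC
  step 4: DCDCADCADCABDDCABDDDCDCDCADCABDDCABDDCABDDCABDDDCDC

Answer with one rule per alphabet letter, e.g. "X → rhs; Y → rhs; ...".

  step 0 ⇒ step 1: CBAB ⇒ A·DDC·BD·DDC
    A ↦ BD
    B ↦ DDC
    C ↦ A
    D ↦ DC  (constrained at step 1)

A->BD, B->DDC, C->A, D->DC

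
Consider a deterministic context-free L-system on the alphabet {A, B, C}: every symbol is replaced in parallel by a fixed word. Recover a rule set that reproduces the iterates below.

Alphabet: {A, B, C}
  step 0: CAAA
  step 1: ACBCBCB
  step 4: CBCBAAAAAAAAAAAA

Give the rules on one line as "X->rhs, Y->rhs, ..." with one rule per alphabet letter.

A->CB, B->A, C->A

  step 0 ⇒ step 1: CAAA ⇒ A·CB·CB·CB
    A ↦ CB
    C ↦ A
    B ↦ A  (constrained at step 1)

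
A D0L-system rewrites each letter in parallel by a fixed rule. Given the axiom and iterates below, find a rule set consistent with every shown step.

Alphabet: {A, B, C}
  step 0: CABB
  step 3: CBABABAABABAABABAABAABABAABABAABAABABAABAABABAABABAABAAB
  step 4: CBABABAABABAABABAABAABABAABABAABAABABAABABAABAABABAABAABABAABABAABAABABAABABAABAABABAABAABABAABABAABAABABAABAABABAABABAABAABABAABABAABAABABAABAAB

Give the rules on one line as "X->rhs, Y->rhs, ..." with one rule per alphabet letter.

A->ABA, B->AB, C->CB

  step 3 ⇒ step 4: CBABABAABABAABABAABAABABAABABAABAABABAABAABABAABABAABAAB ⇒ CB·AB·ABA·AB·ABA·AB·ABA·ABA·AB·ABA·AB·ABA·ABA·AB·ABA·AB·ABA·ABA·AB·ABA·ABA·AB·ABA·AB·ABA·ABA·AB·ABA·AB·ABA·ABA·AB·ABA·ABA·AB·ABA·AB·ABA·ABA·AB·ABA·ABA·AB·ABA·AB·ABA·ABA·AB·ABA·AB·ABA·ABA·AB·ABA·ABA·AB
    A ↦ ABA
    B ↦ AB
    C ↦ CB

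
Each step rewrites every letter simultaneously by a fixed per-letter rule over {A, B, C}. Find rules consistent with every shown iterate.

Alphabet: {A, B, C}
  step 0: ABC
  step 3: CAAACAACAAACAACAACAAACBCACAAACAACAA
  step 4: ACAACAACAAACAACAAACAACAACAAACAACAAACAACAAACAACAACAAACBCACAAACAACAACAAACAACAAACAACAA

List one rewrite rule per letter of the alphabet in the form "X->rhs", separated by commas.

A->CAA, B->CBC, C->A

  step 3 ⇒ step 4: CAAACAACAAACAACAACAAACBCACAAACAACAA ⇒ A·CAA·CAA·CAA·A·CAA·CAA·A·CAA·CAA·CAA·A·CAA·CAA·A·CAA·CAA·A·CAA·CAA·CAA·A·CBC·A·CAA·A·CAA·CAA·CAA·A·CAA·CAA·A·CAA·CAA
    A ↦ CAA
    B ↦ CBC
    C ↦ A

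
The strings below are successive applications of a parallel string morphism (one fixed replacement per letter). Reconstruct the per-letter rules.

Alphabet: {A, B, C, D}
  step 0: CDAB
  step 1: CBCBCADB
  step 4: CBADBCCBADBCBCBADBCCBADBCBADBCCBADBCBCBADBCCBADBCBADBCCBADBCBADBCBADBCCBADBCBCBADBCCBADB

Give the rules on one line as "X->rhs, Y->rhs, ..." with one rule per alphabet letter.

A->C, B->ADB, C->CB, D->CB

  step 0 ⇒ step 1: CDAB ⇒ CB·CB·C·ADB
    A ↦ C
    B ↦ ADB
    C ↦ CB
    D ↦ CB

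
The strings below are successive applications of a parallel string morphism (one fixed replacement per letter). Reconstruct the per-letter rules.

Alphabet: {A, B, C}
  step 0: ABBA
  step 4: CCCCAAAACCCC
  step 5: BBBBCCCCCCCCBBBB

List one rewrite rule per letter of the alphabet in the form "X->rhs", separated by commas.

A->CC, B->A, C->B

  step 4 ⇒ step 5: CCCCAAAACCCC ⇒ B·B·B·B·CC·CC·CC·CC·B·B·B·B
    A ↦ CC
    C ↦ B
    B ↦ A  (constrained at step 0)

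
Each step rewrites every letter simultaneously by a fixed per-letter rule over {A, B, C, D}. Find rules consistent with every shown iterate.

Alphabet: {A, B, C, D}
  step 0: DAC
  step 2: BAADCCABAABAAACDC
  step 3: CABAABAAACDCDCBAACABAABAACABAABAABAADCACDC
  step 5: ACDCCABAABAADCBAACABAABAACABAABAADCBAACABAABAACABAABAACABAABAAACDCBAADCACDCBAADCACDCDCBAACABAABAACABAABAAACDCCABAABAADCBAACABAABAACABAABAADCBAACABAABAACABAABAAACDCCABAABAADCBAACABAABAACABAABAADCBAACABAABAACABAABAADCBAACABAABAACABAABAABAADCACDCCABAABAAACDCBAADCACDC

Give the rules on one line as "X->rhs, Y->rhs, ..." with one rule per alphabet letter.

  step 2 ⇒ step 3: BAADCCABAABAAACDC ⇒ CA·BAA·BAA·AC·DC·DC·BAA·CA·BAA·BAA·CA·BAA·BAA·BAA·DC·AC·DC
    A ↦ BAA
    B ↦ CA
    C ↦ DC
    D ↦ AC

A->BAA, B->CA, C->DC, D->AC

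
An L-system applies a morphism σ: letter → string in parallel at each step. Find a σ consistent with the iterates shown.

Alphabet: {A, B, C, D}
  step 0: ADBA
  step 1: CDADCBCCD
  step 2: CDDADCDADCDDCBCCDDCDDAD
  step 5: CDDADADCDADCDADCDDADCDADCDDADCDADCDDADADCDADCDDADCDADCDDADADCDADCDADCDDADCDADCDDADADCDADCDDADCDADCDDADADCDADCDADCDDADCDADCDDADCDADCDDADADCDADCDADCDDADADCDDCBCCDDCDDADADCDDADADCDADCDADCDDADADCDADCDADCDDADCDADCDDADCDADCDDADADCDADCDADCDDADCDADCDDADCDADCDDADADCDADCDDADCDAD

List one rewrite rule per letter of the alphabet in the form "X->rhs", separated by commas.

A->CD, B->CBC, C->CDD, D->AD

  step 1 ⇒ step 2: CDADCBCCD ⇒ CDD·AD·CD·AD·CDD·CBC·CDD·CDD·AD
    A ↦ CD
    B ↦ CBC
    C ↦ CDD
    D ↦ AD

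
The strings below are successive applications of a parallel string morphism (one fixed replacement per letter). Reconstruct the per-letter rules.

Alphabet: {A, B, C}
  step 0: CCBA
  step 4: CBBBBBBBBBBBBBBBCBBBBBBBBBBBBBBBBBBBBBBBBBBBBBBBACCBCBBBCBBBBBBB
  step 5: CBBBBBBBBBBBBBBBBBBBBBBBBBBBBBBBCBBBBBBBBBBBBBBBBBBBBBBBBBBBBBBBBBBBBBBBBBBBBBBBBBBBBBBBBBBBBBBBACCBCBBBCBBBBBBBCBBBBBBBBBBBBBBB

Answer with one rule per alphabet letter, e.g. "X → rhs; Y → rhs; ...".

A->AC, B->BB, C->CB

  step 4 ⇒ step 5: CBBBBBBBBBBBBBBBCBBBBBBBBBBBBBBBBBBBBBBBBBBBBBBBACCBCBBBCBBBBBBB ⇒ CB·BB·BB·BB·BB·BB·BB·BB·BB·BB·BB·BB·BB·BB·BB·BB·CB·BB·BB·BB·BB·BB·BB·BB·BB·BB·BB·BB·BB·BB·BB·BB·BB·BB·BB·BB·BB·BB·BB·BB·BB·BB·BB·BB·BB·BB·BB·BB·AC·CB·CB·BB·CB·BB·BB·BB·CB·BB·BB·BB·BB·BB·BB·BB
    A ↦ AC
    B ↦ BB
    C ↦ CB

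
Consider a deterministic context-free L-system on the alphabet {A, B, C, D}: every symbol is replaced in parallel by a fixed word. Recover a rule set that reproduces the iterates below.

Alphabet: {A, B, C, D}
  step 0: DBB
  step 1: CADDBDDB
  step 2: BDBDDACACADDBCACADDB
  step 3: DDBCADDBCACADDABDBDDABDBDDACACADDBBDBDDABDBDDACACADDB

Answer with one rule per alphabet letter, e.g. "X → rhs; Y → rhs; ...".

A->DDA, B->DDB, C->BDB, D->CA

  step 2 ⇒ step 3: BDBDDACACADDBCACADDB ⇒ DDB·CA·DDB·CA·CA·DDA·BDB·DDA·BDB·DDA·CA·CA·DDB·BDB·DDA·BDB·DDA·CA·CA·DDB
    A ↦ DDA
    B ↦ DDB
    C ↦ BDB
    D ↦ CA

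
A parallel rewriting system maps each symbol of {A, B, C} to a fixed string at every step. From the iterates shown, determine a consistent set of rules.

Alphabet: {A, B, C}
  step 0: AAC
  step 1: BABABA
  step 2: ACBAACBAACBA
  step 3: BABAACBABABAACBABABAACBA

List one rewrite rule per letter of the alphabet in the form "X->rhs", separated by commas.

  step 2 ⇒ step 3: ACBAACBAACBA ⇒ BA·BA·AC·BA·BA·BA·AC·BA·BA·BA·AC·BA
    A ↦ BA
    B ↦ AC
    C ↦ BA

A->BA, B->AC, C->BA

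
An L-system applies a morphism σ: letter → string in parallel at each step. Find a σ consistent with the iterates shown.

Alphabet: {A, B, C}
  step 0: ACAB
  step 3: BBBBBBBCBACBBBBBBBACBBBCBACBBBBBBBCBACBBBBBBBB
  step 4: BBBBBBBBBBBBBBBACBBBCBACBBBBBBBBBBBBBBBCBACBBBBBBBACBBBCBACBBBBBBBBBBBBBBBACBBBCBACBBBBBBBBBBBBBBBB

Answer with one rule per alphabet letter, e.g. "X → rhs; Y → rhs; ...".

  step 3 ⇒ step 4: BBBBBBBCBACBBBBBBBACBBBCBACBBBBBBBCBACBBBBBBBB ⇒ BB·BB·BB·BB·BB·BB·BB·BAC·BB·BC·BAC·BB·BB·BB·BB·BB·BB·BB·BC·BAC·BB·BB·BB·BAC·BB·BC·BAC·BB·BB·BB·BB·BB·BB·BB·BAC·BB·BC·BAC·BB·BB·BB·BB·BB·BB·BB·BB
    A ↦ BC
    B ↦ BB
    C ↦ BAC

A->BC, B->BB, C->BAC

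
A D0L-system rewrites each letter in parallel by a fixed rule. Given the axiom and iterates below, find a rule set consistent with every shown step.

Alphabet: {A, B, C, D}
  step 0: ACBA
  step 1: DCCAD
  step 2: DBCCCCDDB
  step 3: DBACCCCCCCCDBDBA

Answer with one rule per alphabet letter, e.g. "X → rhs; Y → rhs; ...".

A->D, B->A, C->CC, D->DB

  step 2 ⇒ step 3: DBCCCCDDB ⇒ DB·A·CC·CC·CC·CC·DB·DB·A
    B ↦ A
    C ↦ CC
    D ↦ DB
  step 0 ⇒ step 1: ACBA ⇒ D·CC·A·D
    A ↦ D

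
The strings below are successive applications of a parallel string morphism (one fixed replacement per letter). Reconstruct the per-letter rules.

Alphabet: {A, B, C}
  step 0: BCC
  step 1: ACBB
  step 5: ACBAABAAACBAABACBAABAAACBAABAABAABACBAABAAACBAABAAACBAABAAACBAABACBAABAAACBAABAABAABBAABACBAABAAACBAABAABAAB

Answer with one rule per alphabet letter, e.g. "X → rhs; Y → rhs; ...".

A->BAA, B->AC, C->B

  step 0 ⇒ step 1: BCC ⇒ AC·B·B
    B ↦ AC
    C ↦ B
    A ↦ BAA  (constrained at step 1)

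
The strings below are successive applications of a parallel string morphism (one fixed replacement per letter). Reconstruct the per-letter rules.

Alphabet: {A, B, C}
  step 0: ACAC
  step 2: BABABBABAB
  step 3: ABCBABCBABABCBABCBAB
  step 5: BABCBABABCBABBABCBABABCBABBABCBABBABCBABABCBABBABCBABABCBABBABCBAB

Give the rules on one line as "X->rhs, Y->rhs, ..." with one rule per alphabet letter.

  step 2 ⇒ step 3: BABABBABAB ⇒ AB·CB·AB·CB·AB·AB·CB·AB·CB·AB
    A ↦ CB
    B ↦ AB
    C ↦ B  (constrained at step 0)

A->CB, B->AB, C->B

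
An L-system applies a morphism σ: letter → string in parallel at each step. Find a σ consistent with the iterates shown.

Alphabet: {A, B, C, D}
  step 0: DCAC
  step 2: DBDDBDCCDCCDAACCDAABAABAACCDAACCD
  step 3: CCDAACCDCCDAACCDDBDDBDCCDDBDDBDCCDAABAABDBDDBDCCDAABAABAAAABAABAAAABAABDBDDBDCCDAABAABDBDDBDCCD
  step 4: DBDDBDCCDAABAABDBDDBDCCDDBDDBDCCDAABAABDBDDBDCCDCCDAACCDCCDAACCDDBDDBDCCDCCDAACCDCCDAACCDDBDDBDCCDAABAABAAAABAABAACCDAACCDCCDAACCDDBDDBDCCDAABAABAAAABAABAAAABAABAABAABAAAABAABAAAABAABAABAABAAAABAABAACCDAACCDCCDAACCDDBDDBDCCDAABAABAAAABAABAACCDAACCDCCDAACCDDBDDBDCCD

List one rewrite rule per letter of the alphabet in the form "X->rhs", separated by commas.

  step 3 ⇒ step 4: CCDAACCDCCDAACCDDBDDBDCCDDBDDBDCCDAABAABDBDDBDCCDAABAABAAAABAABAAAABAABDBDDBDCCDAABAABDBDDBDCCD ⇒ DBD·DBD·CCD·AAB·AAB·DBD·DBD·CCD·DBD·DBD·CCD·AAB·AAB·DBD·DBD·CCD·CCD·AA·CCD·CCD·AA·CCD·DBD·DBD·CCD·CCD·AA·CCD·CCD·AA·CCD·DBD·DBD·CCD·AAB·AAB·AA·AAB·AAB·AA·CCD·AA·CCD·CCD·AA·CCD·DBD·DBD·CCD·AAB·AAB·AA·AAB·AAB·AA·AAB·AAB·AAB·AAB·AA·AAB·AAB·AA·AAB·AAB·AAB·AAB·AA·AAB·AAB·AA·CCD·AA·CCD·CCD·AA·CCD·DBD·DBD·CCD·AAB·AAB·AA·AAB·AAB·AA·CCD·AA·CCD·CCD·AA·CCD·DBD·DBD·CCD
    A ↦ AAB
    B ↦ AA
    C ↦ DBD
    D ↦ CCD

A->AAB, B->AA, C->DBD, D->CCD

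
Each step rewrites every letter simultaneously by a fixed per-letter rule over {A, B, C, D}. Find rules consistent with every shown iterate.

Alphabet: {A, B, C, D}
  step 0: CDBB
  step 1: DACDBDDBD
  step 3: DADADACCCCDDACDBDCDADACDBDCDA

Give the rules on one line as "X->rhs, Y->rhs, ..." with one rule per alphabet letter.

A->CCD, B->DBD, C->DA, D->C

  step 0 ⇒ step 1: CDBB ⇒ DA·C·DBD·DBD
    B ↦ DBD
    C ↦ DA
    D ↦ C
    A ↦ CCD  (constrained at step 1)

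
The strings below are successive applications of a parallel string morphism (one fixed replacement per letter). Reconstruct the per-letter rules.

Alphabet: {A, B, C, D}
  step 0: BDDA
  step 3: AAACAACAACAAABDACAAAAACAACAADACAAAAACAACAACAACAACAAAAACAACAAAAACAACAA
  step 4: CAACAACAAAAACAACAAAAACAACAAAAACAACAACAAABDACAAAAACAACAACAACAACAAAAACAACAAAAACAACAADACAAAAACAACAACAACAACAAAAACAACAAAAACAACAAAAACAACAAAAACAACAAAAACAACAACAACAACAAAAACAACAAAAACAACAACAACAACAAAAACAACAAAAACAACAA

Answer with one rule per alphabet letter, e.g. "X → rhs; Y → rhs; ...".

A->CAA, B->AB, C->AAA, D->DA

  step 3 ⇒ step 4: AAACAACAACAAABDACAAAAACAACAADACAAAAACAACAACAACAACAAAAACAACAAAAACAACAA ⇒ CAA·CAA·CAA·AAA·CAA·CAA·AAA·CAA·CAA·AAA·CAA·CAA·CAA·AB·DA·CAA·AAA·CAA·CAA·CAA·CAA·CAA·AAA·CAA·CAA·AAA·CAA·CAA·DA·CAA·AAA·CAA·CAA·CAA·CAA·CAA·AAA·CAA·CAA·AAA·CAA·CAA·AAA·CAA·CAA·AAA·CAA·CAA·AAA·CAA·CAA·CAA·CAA·CAA·AAA·CAA·CAA·AAA·CAA·CAA·CAA·CAA·CAA·AAA·CAA·CAA·AAA·CAA·CAA
    A ↦ CAA
    B ↦ AB
    C ↦ AAA
    D ↦ DA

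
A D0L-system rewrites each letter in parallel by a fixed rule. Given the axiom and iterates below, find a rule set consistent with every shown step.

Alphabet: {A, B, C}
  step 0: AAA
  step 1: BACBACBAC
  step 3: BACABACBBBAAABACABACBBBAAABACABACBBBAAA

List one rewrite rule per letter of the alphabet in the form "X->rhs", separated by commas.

  step 0 ⇒ step 1: AAA ⇒ BAC·BAC·BAC
    A ↦ BAC
    B ↦ A  (constrained at step 1)
    C ↦ BBB  (constrained at step 1)

A->BAC, B->A, C->BBB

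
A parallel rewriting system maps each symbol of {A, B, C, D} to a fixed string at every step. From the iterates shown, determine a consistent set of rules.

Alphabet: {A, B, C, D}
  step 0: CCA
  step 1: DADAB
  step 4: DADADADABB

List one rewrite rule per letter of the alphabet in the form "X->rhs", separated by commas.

A->B, B->C, C->DA, D->B

  step 0 ⇒ step 1: CCA ⇒ DA·DA·B
    A ↦ B
    C ↦ DA
    B ↦ C  (constrained at step 1)
    D ↦ B  (constrained at step 1)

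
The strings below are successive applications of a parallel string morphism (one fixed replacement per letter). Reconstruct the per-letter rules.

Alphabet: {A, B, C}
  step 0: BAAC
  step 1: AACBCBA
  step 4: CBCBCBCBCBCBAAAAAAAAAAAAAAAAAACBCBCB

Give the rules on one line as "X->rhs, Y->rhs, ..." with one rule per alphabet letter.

  step 0 ⇒ step 1: BAAC ⇒ AA·CB·CB·A
    A ↦ CB
    B ↦ AA
    C ↦ A

A->CB, B->AA, C->A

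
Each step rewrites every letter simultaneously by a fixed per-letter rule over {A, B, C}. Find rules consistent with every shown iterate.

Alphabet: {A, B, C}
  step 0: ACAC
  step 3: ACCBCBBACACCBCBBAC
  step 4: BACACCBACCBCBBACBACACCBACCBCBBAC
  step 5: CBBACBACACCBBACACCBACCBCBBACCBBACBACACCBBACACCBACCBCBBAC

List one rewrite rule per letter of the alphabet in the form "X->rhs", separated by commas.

  step 4 ⇒ step 5: BACACCBACCBCBBACBACACCBACCBCBBAC ⇒ CB·B·AC·B·AC·AC·CB·B·AC·AC·CB·AC·CB·CB·B·AC·CB·B·AC·B·AC·AC·CB·B·AC·AC·CB·AC·CB·CB·B·AC
    A ↦ B
    B ↦ CB
    C ↦ AC

A->B, B->CB, C->AC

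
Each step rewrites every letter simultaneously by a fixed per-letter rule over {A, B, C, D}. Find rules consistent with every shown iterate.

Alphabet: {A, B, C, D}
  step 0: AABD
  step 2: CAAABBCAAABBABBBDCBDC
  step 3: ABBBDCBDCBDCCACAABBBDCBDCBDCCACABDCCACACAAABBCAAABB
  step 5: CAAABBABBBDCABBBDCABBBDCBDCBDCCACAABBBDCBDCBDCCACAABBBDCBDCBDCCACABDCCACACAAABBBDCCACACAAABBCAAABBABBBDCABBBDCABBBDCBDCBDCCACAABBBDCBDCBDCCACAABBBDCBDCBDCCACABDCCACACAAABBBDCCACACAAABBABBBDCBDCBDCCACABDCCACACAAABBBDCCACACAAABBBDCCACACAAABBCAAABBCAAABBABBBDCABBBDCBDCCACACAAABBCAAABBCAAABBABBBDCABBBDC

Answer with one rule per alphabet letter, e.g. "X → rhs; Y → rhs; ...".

A->BDC, B->CA, C->ABB, D->A

  step 2 ⇒ step 3: CAAABBCAAABBABBBDCBDC ⇒ ABB·BDC·BDC·BDC·CA·CA·ABB·BDC·BDC·BDC·CA·CA·BDC·CA·CA·CA·A·ABB·CA·A·ABB
    A ↦ BDC
    B ↦ CA
    C ↦ ABB
    D ↦ A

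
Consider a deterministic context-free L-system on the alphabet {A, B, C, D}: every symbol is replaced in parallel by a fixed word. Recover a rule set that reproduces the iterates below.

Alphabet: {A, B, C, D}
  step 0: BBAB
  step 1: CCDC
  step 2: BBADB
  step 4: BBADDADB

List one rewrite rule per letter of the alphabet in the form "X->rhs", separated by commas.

A->D, B->C, C->B, D->AD

  step 1 ⇒ step 2: CCDC ⇒ B·B·AD·B
    C ↦ B
    D ↦ AD
  step 0 ⇒ step 1: BBAB ⇒ C·C·D·C
    A ↦ D
  step 0 ⇒ step 1: BBAB ⇒ C·C·D·C
    B ↦ C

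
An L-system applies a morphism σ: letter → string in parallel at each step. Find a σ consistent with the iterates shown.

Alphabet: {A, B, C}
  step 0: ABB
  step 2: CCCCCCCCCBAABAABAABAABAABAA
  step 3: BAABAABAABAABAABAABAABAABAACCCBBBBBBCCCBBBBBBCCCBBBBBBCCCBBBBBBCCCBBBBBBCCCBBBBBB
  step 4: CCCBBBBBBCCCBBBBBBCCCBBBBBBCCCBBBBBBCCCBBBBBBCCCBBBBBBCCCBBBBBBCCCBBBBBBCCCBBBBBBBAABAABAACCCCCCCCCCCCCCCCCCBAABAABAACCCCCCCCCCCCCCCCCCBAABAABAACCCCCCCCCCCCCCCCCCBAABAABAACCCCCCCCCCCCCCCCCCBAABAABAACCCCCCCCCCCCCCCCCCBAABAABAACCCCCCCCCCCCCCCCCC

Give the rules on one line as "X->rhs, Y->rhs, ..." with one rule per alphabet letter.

  step 3 ⇒ step 4: BAABAABAABAABAABAABAABAABAACCCBBBBBBCCCBBBBBBCCCBBBBBBCCCBBBBBBCCCBBBBBBCCCBBBBBB ⇒ CCC·BBB·BBB·CCC·BBB·BBB·CCC·BBB·BBB·CCC·BBB·BBB·CCC·BBB·BBB·CCC·BBB·BBB·CCC·BBB·BBB·CCC·BBB·BBB·CCC·BBB·BBB·BAA·BAA·BAA·CCC·CCC·CCC·CCC·CCC·CCC·BAA·BAA·BAA·CCC·CCC·CCC·CCC·CCC·CCC·BAA·BAA·BAA·CCC·CCC·CCC·CCC·CCC·CCC·BAA·BAA·BAA·CCC·CCC·CCC·CCC·CCC·CCC·BAA·BAA·BAA·CCC·CCC·CCC·CCC·CCC·CCC·BAA·BAA·BAA·CCC·CCC·CCC·CCC·CCC·CCC
    A ↦ BBB
    B ↦ CCC
    C ↦ BAA

A->BBB, B->CCC, C->BAA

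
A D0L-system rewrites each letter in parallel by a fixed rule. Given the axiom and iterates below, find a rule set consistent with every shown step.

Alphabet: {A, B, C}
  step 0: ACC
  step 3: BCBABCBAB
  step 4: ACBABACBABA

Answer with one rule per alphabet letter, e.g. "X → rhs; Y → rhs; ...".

A->B, B->A, C->CB

  step 3 ⇒ step 4: BCBABCBAB ⇒ A·CB·A·B·A·CB·A·B·A
    A ↦ B
    B ↦ A
    C ↦ CB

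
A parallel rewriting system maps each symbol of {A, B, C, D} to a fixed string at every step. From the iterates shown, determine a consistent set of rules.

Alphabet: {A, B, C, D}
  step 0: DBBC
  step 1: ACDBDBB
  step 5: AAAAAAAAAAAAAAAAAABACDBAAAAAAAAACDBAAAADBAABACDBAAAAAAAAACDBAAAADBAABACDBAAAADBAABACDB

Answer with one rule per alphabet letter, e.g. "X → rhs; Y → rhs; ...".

  step 0 ⇒ step 1: DBBC ⇒ AC·DB·DB·B
    B ↦ DB
    C ↦ B
    D ↦ AC
    A ↦ AA  (constrained at step 1)

A->AA, B->DB, C->B, D->AC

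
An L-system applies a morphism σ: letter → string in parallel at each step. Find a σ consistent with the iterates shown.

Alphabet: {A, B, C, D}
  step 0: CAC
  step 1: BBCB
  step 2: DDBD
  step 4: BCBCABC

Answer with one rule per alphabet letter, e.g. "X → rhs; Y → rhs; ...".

A->BC, B->D, C->B, D->A

  step 1 ⇒ step 2: BBCB ⇒ D·D·B·D
    B ↦ D
    C ↦ B
  step 0 ⇒ step 1: CAC ⇒ B·BC·B
    A ↦ BC
    D ↦ A  (constrained at step 2)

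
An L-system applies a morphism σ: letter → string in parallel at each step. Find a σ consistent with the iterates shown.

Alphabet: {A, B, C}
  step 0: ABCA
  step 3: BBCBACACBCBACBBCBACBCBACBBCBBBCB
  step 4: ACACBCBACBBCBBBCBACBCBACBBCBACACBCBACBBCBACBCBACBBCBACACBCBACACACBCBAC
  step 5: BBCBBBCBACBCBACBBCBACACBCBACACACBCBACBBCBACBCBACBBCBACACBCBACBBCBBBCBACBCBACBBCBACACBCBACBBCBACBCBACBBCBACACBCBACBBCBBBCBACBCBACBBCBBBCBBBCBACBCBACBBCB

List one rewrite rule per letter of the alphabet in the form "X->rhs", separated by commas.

  step 4 ⇒ step 5: ACACBCBACBBCBBBCBACBCBACBBCBACACBCBACBBCBACBCBACBBCBACACBCBACACACBCBAC ⇒ B·BCB·B·BCB·AC·BCB·AC·B·BCB·AC·AC·BCB·AC·AC·AC·BCB·AC·B·BCB·AC·BCB·AC·B·BCB·AC·AC·BCB·AC·B·BCB·B·BCB·AC·BCB·AC·B·BCB·AC·AC·BCB·AC·B·BCB·AC·BCB·AC·B·BCB·AC·AC·BCB·AC·B·BCB·B·BCB·AC·BCB·AC·B·BCB·B·BCB·B·BCB·AC·BCB·AC·B·BCB
    A ↦ B
    B ↦ AC
    C ↦ BCB

A->B, B->AC, C->BCB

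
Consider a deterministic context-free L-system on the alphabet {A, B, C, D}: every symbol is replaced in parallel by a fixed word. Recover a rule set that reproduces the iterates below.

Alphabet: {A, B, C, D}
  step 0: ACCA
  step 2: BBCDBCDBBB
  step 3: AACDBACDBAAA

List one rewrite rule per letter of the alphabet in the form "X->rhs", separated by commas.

A->DD, B->A, C->CD, D->B

  step 2 ⇒ step 3: BBCDBCDBBB ⇒ A·A·CD·B·A·CD·B·A·A·A
    B ↦ A
    C ↦ CD
    D ↦ B
    A ↦ DD  (constrained at step 0)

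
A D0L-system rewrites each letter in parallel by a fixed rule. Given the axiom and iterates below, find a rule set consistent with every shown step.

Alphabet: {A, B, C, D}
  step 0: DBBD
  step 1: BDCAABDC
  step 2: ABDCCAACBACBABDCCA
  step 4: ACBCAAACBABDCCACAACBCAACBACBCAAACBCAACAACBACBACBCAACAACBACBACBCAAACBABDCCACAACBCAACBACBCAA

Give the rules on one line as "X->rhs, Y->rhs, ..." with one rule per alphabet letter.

  step 1 ⇒ step 2: BDCAABDC ⇒ A·BDC·CA·ACB·ACB·A·BDC·CA
    A ↦ ACB
    B ↦ A
    C ↦ CA
    D ↦ BDC

A->ACB, B->A, C->CA, D->BDC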